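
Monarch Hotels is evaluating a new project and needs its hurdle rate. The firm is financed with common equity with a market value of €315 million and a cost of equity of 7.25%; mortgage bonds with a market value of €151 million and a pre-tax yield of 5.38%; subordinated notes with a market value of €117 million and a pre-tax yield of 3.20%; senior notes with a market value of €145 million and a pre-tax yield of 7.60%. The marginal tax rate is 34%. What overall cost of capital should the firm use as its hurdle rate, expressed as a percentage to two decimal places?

Total capital V = 315 + 151 + 117 + 145 = 728.
Equity: weight = 315/728 = 0.4327; cost = 7.25%.
Mortgage bonds: weight = 151/728 = 0.2074; after-tax cost = 5.38% × (1 − 34%) = 3.5508%.
Subordinated notes: weight = 117/728 = 0.1607; after-tax cost = 3.2% × (1 − 34%) = 2.1120%.
Senior notes: weight = 145/728 = 0.1992; after-tax cost = 7.6% × (1 − 34%) = 5.0160%.
WACC = 0.4327 × 7.2500% + 0.2074 × 3.5508% + 0.1607 × 2.1120% + 0.1992 × 5.0160% = 5.2120%.

5.21%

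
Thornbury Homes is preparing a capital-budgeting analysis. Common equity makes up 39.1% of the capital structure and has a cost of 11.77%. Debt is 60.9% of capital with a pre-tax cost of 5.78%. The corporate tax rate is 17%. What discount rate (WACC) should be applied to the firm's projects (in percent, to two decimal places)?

7.52%

After-tax cost of debt = 5.78% × (1 − 17%) = 4.7974%.
WACC = 0.391 × 11.7700% + 0.609 × 4.7974% = 7.5237%.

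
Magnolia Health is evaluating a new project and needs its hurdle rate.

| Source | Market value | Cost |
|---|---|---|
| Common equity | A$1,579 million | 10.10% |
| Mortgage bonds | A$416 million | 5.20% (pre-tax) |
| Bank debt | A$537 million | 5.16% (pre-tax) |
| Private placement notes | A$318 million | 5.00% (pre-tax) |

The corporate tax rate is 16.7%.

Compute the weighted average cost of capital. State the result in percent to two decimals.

Total capital V = 1579 + 416 + 537 + 318 = 2850.
Equity: weight = 1579/2850 = 0.5540; cost = 10.1%.
Mortgage bonds: weight = 416/2850 = 0.1460; after-tax cost = 5.2% × (1 − 16.7%) = 4.3316%.
Bank debt: weight = 537/2850 = 0.1884; after-tax cost = 5.16% × (1 − 16.7%) = 4.2983%.
Private placement notes: weight = 318/2850 = 0.1116; after-tax cost = 5% × (1 − 16.7%) = 4.1650%.
WACC = 0.5540 × 10.1000% + 0.1460 × 4.3316% + 0.1884 × 4.2983% + 0.1116 × 4.1650% = 7.5026%.

7.50%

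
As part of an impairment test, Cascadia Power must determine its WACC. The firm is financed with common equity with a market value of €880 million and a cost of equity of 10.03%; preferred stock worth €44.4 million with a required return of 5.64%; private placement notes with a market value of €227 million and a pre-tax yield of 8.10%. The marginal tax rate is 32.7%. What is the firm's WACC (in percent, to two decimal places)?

8.96%

Total capital V = 880 + 44.4 + 227 = 1151.4.
Equity: weight = 880/1151.4 = 0.7643; cost = 10.03%.
Preferred: weight = 44.4/1151.4 = 0.0386; cost = 5.64%.
Private placement notes: weight = 227/1151.4 = 0.1972; after-tax cost = 8.1% × (1 − 32.7%) = 5.4513%.
WACC = 0.7643 × 10.0300% + 0.0386 × 5.6400% + 0.1972 × 5.4513% = 8.9580%.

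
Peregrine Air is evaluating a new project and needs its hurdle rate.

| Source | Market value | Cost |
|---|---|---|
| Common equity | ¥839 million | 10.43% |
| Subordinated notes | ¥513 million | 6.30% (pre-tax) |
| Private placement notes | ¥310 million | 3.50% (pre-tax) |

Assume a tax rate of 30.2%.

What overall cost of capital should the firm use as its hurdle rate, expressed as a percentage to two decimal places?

7.08%

Total capital V = 839 + 513 + 310 = 1662.
Equity: weight = 839/1662 = 0.5048; cost = 10.43%.
Subordinated notes: weight = 513/1662 = 0.3087; after-tax cost = 6.3% × (1 − 30.2%) = 4.3974%.
Private placement notes: weight = 310/1662 = 0.1865; after-tax cost = 3.5% × (1 − 30.2%) = 2.4430%.
WACC = 0.5048 × 10.4300% + 0.3087 × 4.3974% + 0.1865 × 2.4430% = 7.0782%.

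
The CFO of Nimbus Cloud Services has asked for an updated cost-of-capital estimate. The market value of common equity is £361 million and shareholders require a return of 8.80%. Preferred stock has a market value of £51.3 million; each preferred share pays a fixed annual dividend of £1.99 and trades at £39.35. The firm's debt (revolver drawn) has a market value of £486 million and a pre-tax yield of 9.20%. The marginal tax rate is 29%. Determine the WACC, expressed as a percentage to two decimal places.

7.36%

Cost of preferred: Rp = 1.99 / 39.35 = 5.0572%.
Total capital V = 361 + 51.3 + 486 = 898.3.
Equity: weight = 361/898.3 = 0.4019; cost = 8.8%.
Preferred: weight = 51.3/898.3 = 0.0571; cost = 5.0572%.
Revolver drawn: weight = 486/898.3 = 0.5410; after-tax cost = 9.2% × (1 − 29%) = 6.5320%.
WACC = 0.4019 × 8.8000% + 0.0571 × 5.0572% + 0.5410 × 6.5320% = 7.3592%.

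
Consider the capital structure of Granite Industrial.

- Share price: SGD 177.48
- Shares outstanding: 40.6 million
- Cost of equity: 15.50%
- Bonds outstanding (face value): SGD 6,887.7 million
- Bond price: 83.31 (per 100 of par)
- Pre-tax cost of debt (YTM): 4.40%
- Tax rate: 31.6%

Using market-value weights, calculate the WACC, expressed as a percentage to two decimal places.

9.96%

Market value of equity E = 177.48 × 40.6m = 7205.688m. Market value of debt D = 6887.7m × 83.31/100 = 5738.14287m.
Total capital V = 7205.688 + 5738.14287 = 12943.83087.
Equity: weight = 7205.688/12943.83087 = 0.5567; cost = 15.5%.
Bonds outstanding: weight = 5738.14287/12943.83087 = 0.4433; after-tax cost = 4.4% × (1 − 31.6%) = 3.0096%.
WACC = 0.5567 × 15.5000% + 0.4433 × 3.0096% = 9.9629%.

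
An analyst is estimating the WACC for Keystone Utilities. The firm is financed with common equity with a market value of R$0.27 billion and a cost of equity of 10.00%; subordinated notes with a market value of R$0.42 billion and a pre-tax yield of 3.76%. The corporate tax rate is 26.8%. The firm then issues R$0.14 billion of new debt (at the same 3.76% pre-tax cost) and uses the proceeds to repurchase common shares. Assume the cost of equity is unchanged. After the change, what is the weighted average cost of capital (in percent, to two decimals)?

4.12%

After the change:
Total capital V = 0.13 + 0.56 = 0.69.
Equity: weight = 0.13/0.69 = 0.1884; cost = 10%.
Subordinated notes: weight = 0.56/0.69 = 0.8116; after-tax cost = 3.76% × (1 − 26.8%) = 2.7523%.
WACC = 0.1884 × 10.0000% + 0.8116 × 2.7523% = 4.1178%.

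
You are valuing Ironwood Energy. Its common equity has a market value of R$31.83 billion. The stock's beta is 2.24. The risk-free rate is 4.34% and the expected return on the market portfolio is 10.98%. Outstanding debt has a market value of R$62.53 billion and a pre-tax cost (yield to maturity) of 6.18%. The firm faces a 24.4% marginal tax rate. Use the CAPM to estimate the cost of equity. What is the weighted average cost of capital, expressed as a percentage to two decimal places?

9.58%

Market risk premium = 10.98% − 4.34% = 6.64%.
Cost of equity via CAPM: Re = 4.34% + 2.24 × 6.64% = 19.2136%.
Total capital V = 31.83 + 62.53 = 94.36.
Equity: weight = 31.83/94.36 = 0.3373; cost = 19.2136%.
Debt: weight = 62.53/94.36 = 0.6627; after-tax cost = 6.18% × (1 − 24.4%) = 4.6721%.
WACC = 0.3373 × 19.2136% + 0.6627 × 4.6721% = 9.5773%.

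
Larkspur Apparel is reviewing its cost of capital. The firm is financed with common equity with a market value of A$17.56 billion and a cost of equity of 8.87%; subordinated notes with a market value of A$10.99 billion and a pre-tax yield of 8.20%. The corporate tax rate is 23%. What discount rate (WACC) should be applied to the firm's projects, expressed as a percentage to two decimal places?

7.89%

Total capital V = 17.56 + 10.99 = 28.55.
Equity: weight = 17.56/28.55 = 0.6151; cost = 8.87%.
Subordinated notes: weight = 10.99/28.55 = 0.3849; after-tax cost = 8.2% × (1 − 23%) = 6.3140%.
WACC = 0.6151 × 8.8700% + 0.3849 × 6.3140% = 7.8861%.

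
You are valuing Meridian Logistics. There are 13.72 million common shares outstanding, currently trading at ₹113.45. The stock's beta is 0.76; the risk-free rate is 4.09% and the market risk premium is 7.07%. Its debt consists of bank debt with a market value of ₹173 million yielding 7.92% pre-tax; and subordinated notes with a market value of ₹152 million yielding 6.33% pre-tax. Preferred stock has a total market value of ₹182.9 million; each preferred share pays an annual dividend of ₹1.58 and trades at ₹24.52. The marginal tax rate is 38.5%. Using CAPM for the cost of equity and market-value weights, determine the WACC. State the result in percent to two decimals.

Cost of equity via CAPM: Re = 4.09% + 0.76 × 7.07% = 9.4632%.
Cost of preferred: Rp = 1.58 / 24.52 = 6.4437%.
Market value of equity E = 113.45 × 13.72m = 1556.534m.
Total capital V = 1556.534 + 182.9 + 173 + 152 = 2064.434.
Equity: weight = 1556.534/2064.434 = 0.7540; cost = 9.4632%.
Preferred: weight = 182.9/2064.434 = 0.0886; cost = 6.4437%.
Bank debt: weight = 173/2064.434 = 0.0838; after-tax cost = 7.92% × (1 − 38.5%) = 4.8708%.
Subordinated notes: weight = 152/2064.434 = 0.0736; after-tax cost = 6.33% × (1 − 38.5%) = 3.8929%.
WACC = 0.7540 × 9.4632% + 0.0886 × 6.4437% + 0.0838 × 4.8708% + 0.0736 × 3.8929% = 8.4007%.

8.40%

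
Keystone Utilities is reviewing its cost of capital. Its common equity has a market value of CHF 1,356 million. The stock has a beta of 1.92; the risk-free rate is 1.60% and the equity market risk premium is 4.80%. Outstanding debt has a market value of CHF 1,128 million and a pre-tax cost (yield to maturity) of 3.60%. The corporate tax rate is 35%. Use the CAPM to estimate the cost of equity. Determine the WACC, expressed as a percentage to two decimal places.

Cost of equity via CAPM: Re = 1.6% + 1.92 × 4.8% = 10.8160%.
Total capital V = 1356 + 1128 = 2484.
Equity: weight = 1356/2484 = 0.5459; cost = 10.816%.
Debt: weight = 1128/2484 = 0.4541; after-tax cost = 3.6% × (1 − 35%) = 2.3400%.
WACC = 0.5459 × 10.8160% + 0.4541 × 2.3400% = 6.9670%.

6.97%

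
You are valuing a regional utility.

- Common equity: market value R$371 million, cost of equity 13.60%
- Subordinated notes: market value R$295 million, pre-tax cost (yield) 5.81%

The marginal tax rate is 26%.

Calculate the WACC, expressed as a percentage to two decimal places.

Total capital V = 371 + 295 = 666.
Equity: weight = 371/666 = 0.5571; cost = 13.6%.
Subordinated notes: weight = 295/666 = 0.4429; after-tax cost = 5.81% × (1 − 26%) = 4.2994%.
WACC = 0.5571 × 13.6000% + 0.4429 × 4.2994% = 9.4804%.

9.48%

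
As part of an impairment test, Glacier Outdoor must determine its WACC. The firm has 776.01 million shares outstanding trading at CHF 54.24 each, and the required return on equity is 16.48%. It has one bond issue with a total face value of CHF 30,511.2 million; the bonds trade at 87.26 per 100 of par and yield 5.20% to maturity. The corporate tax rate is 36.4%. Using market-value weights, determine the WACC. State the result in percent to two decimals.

11.38%

Market value of equity E = 54.24 × 776.01m = 42090.7824m. Market value of debt D = 30511.2m × 87.26/100 = 26624.07312m.
Total capital V = 42090.7824 + 26624.07312 = 68714.85552.
Equity: weight = 42090.7824/68714.85552 = 0.6125; cost = 16.48%.
Bonds outstanding: weight = 26624.07312/68714.85552 = 0.3875; after-tax cost = 5.2% × (1 − 36.4%) = 3.3072%.
WACC = 0.6125 × 16.4800% + 0.3875 × 3.3072% = 11.3761%.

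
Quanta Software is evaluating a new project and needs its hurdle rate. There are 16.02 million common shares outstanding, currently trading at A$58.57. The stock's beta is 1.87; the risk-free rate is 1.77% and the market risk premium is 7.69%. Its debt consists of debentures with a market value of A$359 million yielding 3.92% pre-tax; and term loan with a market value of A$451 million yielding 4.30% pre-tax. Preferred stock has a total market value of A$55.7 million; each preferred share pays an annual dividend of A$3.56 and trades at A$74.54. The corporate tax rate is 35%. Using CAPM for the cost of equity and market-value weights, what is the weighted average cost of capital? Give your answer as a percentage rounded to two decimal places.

9.75%

Cost of equity via CAPM: Re = 1.77% + 1.87 × 7.69% = 16.1503%.
Cost of preferred: Rp = 3.56 / 74.54 = 4.7760%.
Market value of equity E = 58.57 × 16.02m = 938.2914m.
Total capital V = 938.2914 + 55.7 + 359 + 451 = 1803.9914.
Equity: weight = 938.2914/1803.9914 = 0.5201; cost = 16.1503%.
Preferred: weight = 55.7/1803.9914 = 0.0309; cost = 4.776%.
Debentures: weight = 359/1803.9914 = 0.1990; after-tax cost = 3.92% × (1 − 35%) = 2.5480%.
Term loan: weight = 451/1803.9914 = 0.2500; after-tax cost = 4.3% × (1 − 35%) = 2.7950%.
WACC = 0.5201 × 16.1503% + 0.0309 × 4.7760% + 0.1990 × 2.5480% + 0.2500 × 2.7950% = 9.7534%.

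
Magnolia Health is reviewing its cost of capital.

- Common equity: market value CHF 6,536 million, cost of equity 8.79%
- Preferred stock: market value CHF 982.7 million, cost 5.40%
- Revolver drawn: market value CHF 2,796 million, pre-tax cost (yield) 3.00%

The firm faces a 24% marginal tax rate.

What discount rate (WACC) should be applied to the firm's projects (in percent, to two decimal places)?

Total capital V = 6536 + 982.7 + 2796 = 10314.7.
Equity: weight = 6536/10314.7 = 0.6337; cost = 8.79%.
Preferred: weight = 982.7/10314.7 = 0.0953; cost = 5.4%.
Revolver drawn: weight = 2796/10314.7 = 0.2711; after-tax cost = 3% × (1 − 24%) = 2.2800%.
WACC = 0.6337 × 8.7900% + 0.0953 × 5.4000% + 0.2711 × 2.2800% = 6.7024%.

6.70%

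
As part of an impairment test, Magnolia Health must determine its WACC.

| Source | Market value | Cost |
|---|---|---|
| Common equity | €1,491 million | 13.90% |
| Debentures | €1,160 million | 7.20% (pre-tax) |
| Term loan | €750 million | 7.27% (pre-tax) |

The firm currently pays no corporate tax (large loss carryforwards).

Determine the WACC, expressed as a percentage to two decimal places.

10.15%

Total capital V = 1491 + 1160 + 750 = 3401.
Equity: weight = 1491/3401 = 0.4384; cost = 13.9%.
Debentures: weight = 1160/3401 = 0.3411; after-tax cost = 7.2% × (1 − 0%) = 7.2000%.
Term loan: weight = 750/3401 = 0.2205; after-tax cost = 7.27% × (1 − 0%) = 7.2700%.
WACC = 0.4384 × 13.9000% + 0.3411 × 7.2000% + 0.2205 × 7.2700% = 10.1527%.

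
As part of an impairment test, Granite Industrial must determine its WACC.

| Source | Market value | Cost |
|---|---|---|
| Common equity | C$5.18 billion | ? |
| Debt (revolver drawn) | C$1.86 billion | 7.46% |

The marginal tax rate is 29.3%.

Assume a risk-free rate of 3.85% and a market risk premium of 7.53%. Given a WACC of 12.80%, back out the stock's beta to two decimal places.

1.55

Total capital V = 5.18 + 1.86 = 7.04.
Equity weight = 5.18/7.04 = 0.7358.
Revolver drawn weight = 1.86/7.04 = 0.2642.
Debt contribution = 0.2642 × 7.46% × (1 − 29.3%) = 1.3935%.
Required equity contribution = 12.8% − 1.3935% = 11.4065%  ⇒  Re = 15.5023%.
CAPM: 15.5023% = 3.85% + β × 7.53%  ⇒  β = 1.5475.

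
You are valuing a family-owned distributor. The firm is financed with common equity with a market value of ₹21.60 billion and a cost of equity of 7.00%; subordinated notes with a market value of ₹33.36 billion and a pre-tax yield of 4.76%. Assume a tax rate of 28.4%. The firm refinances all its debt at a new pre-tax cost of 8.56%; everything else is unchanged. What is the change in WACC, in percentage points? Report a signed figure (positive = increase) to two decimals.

Current WACC:
Total capital V = 21.6 + 33.36 = 54.96.
Equity: weight = 21.6/54.96 = 0.3930; cost = 7%.
Subordinated notes: weight = 33.36/54.96 = 0.6070; after-tax cost = 4.76% × (1 − 28.4%) = 3.4082%.
WACC = 0.3930 × 7.0000% + 0.6070 × 3.4082% = 4.8198%.
After the change:
Total capital V = 21.6 + 33.36 = 54.96.
Equity: weight = 21.6/54.96 = 0.3930; cost = 7%.
Subordinated notes: weight = 33.36/54.96 = 0.6070; after-tax cost = 8.56% × (1 − 28.4%) = 6.1290%.
WACC = 0.3930 × 7.0000% + 0.6070 × 6.1290% = 6.4713%.
Change in WACC = 6.4713% − 4.8198% = 1.6515 pp.

+1.65 pp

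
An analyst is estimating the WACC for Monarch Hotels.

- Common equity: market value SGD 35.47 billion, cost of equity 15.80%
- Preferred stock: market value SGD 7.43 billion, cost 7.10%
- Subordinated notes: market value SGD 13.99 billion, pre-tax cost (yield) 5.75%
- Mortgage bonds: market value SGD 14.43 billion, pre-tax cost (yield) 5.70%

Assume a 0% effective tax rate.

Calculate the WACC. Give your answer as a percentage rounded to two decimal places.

Total capital V = 35.47 + 7.43 + 13.99 + 14.43 = 71.32.
Equity: weight = 35.47/71.32 = 0.4973; cost = 15.8%.
Preferred: weight = 7.43/71.32 = 0.1042; cost = 7.1%.
Subordinated notes: weight = 13.99/71.32 = 0.1962; after-tax cost = 5.75% × (1 − 0%) = 5.7500%.
Mortgage bonds: weight = 14.43/71.32 = 0.2023; after-tax cost = 5.7% × (1 − 0%) = 5.7000%.
WACC = 0.4973 × 15.8000% + 0.1042 × 7.1000% + 0.1962 × 5.7500% + 0.2023 × 5.7000% = 10.8788%.

10.88%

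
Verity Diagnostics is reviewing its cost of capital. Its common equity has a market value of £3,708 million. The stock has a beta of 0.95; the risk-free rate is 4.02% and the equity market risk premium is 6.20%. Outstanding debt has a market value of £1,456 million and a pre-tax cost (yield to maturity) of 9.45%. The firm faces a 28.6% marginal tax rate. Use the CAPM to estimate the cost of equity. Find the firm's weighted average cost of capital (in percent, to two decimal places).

Cost of equity via CAPM: Re = 4.02% + 0.95 × 6.2% = 9.9100%.
Total capital V = 3708 + 1456 = 5164.
Equity: weight = 3708/5164 = 0.7180; cost = 9.91%.
Debt: weight = 1456/5164 = 0.2820; after-tax cost = 9.45% × (1 − 28.6%) = 6.7473%.
WACC = 0.7180 × 9.9100% + 0.2820 × 6.7473% = 9.0183%.

9.02%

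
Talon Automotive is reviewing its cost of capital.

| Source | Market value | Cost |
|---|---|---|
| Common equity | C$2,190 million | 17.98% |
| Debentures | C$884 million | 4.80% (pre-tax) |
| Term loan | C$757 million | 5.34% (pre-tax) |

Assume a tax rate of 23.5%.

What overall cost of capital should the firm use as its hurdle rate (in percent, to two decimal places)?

Total capital V = 2190 + 884 + 757 = 3831.
Equity: weight = 2190/3831 = 0.5717; cost = 17.98%.
Debentures: weight = 884/3831 = 0.2307; after-tax cost = 4.8% × (1 − 23.5%) = 3.6720%.
Term loan: weight = 757/3831 = 0.1976; after-tax cost = 5.34% × (1 − 23.5%) = 4.0851%.
WACC = 0.5717 × 17.9800% + 0.2307 × 3.6720% + 0.1976 × 4.0851% = 11.9328%.

11.93%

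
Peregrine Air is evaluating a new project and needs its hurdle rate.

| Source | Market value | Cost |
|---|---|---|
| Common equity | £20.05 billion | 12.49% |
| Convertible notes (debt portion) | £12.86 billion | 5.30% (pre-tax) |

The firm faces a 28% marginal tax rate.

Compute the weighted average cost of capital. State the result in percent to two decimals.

Total capital V = 20.05 + 12.86 = 32.91.
Equity: weight = 20.05/32.91 = 0.6092; cost = 12.49%.
Convertible notes (debt portion): weight = 12.86/32.91 = 0.3908; after-tax cost = 5.3% × (1 − 28%) = 3.8160%.
WACC = 0.6092 × 12.4900% + 0.3908 × 3.8160% = 9.1005%.

9.10%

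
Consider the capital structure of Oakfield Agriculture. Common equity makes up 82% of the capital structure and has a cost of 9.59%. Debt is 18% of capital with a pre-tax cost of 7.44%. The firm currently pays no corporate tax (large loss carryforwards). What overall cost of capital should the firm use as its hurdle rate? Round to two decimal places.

9.20%

After-tax cost of debt = 7.44% × (1 − 0%) = 7.4400%.
WACC = 0.820 × 9.5900% + 0.180 × 7.4400% = 9.2030%.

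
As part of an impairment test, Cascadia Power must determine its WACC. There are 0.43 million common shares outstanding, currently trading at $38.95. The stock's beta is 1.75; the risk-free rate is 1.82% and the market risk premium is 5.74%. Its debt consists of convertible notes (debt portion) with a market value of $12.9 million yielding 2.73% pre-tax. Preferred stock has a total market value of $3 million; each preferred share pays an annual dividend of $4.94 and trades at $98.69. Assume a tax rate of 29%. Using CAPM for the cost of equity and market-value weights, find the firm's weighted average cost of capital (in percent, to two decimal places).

Cost of equity via CAPM: Re = 1.82% + 1.75 × 5.74% = 11.8650%.
Cost of preferred: Rp = 4.94 / 98.69 = 5.0056%.
Market value of equity E = 38.95 × 0.43m = 16.7485m.
Total capital V = 16.7485 + 3 + 12.9 = 32.6485.
Equity: weight = 16.7485/32.6485 = 0.5130; cost = 11.865%.
Preferred: weight = 3/32.6485 = 0.0919; cost = 5.0056%.
Convertible notes (debt portion): weight = 12.9/32.6485 = 0.3951; after-tax cost = 2.73% × (1 − 29%) = 1.9383%.
WACC = 0.5130 × 11.8650% + 0.0919 × 5.0056% + 0.3951 × 1.9383% = 7.3125%.

7.31%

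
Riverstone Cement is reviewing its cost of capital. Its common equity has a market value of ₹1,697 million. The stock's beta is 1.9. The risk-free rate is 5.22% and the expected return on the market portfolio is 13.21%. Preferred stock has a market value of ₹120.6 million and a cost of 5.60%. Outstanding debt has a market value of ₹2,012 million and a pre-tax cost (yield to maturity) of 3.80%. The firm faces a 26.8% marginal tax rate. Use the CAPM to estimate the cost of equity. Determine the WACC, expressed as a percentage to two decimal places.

Market risk premium = 13.21% − 5.22% = 7.99%.
Cost of equity via CAPM: Re = 5.22% + 1.9 × 7.99% = 20.4010%.
Total capital V = 1697 + 120.6 + 2012 = 3829.6.
Equity: weight = 1697/3829.6 = 0.4431; cost = 20.401%.
Preferred: weight = 120.6/3829.6 = 0.0315; cost = 5.6%.
Debt: weight = 2012/3829.6 = 0.5254; after-tax cost = 3.8% × (1 − 26.8%) = 2.7816%.
WACC = 0.4431 × 20.4010% + 0.0315 × 5.6000% + 0.5254 × 2.7816% = 10.6780%.

10.68%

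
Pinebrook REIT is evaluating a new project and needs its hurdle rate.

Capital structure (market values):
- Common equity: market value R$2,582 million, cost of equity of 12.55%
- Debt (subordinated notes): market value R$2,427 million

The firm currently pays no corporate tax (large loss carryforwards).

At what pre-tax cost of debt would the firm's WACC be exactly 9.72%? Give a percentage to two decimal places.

6.71%

Total capital V = 2582 + 2427 = 5009.
Equity weight = 2582/5009 = 0.5155.
Subordinated notes weight = 2427/5009 = 0.4845.
Equity contribution = 0.5155 × 12.55% = 6.4692%.
Remaining for debt = 9.72% − 6.4692% = 3.2508%.
Rd × (1 − 0%) × 0.4845 = 3.2508%  ⇒  Rd = 6.7093%.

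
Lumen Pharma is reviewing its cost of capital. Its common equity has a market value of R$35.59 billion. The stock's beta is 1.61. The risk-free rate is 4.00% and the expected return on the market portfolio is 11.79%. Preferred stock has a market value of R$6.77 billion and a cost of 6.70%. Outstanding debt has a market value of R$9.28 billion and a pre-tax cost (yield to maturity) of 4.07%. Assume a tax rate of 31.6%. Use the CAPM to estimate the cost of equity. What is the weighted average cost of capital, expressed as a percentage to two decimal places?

12.78%

Market risk premium = 11.79% − 4.0% = 7.79%.
Cost of equity via CAPM: Re = 4.0% + 1.61 × 7.79% = 16.5419%.
Total capital V = 35.59 + 6.77 + 9.28 = 51.64.
Equity: weight = 35.59/51.64 = 0.6892; cost = 16.5419%.
Preferred: weight = 6.77/51.64 = 0.1311; cost = 6.7%.
Debt: weight = 9.28/51.64 = 0.1797; after-tax cost = 4.07% × (1 − 31.6%) = 2.7839%.
WACC = 0.6892 × 16.5419% + 0.1311 × 6.7000% + 0.1797 × 2.7839% = 12.7792%.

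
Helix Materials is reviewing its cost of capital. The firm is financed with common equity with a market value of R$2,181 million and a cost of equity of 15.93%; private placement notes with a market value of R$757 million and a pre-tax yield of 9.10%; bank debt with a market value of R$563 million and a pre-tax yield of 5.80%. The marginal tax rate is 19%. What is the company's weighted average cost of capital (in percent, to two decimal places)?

Total capital V = 2181 + 757 + 563 = 3501.
Equity: weight = 2181/3501 = 0.6230; cost = 15.93%.
Private placement notes: weight = 757/3501 = 0.2162; after-tax cost = 9.1% × (1 − 19%) = 7.3710%.
Bank debt: weight = 563/3501 = 0.1608; after-tax cost = 5.8% × (1 − 19%) = 4.6980%.
WACC = 0.6230 × 15.9300% + 0.2162 × 7.3710% + 0.1608 × 4.6980% = 12.2731%.

12.27%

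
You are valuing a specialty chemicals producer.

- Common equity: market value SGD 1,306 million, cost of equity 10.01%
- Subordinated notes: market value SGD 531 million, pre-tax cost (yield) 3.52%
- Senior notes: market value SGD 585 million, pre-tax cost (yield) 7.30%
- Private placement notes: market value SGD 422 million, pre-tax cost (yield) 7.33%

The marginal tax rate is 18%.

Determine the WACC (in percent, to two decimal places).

Total capital V = 1306 + 531 + 585 + 422 = 2844.
Equity: weight = 1306/2844 = 0.4592; cost = 10.01%.
Subordinated notes: weight = 531/2844 = 0.1867; after-tax cost = 3.52% × (1 − 18%) = 2.8864%.
Senior notes: weight = 585/2844 = 0.2057; after-tax cost = 7.3% × (1 − 18%) = 5.9860%.
Private placement notes: weight = 422/2844 = 0.1484; after-tax cost = 7.33% × (1 − 18%) = 6.0106%.
WACC = 0.4592 × 10.0100% + 0.1867 × 2.8864% + 0.2057 × 5.9860% + 0.1484 × 6.0106% = 7.2588%.

7.26%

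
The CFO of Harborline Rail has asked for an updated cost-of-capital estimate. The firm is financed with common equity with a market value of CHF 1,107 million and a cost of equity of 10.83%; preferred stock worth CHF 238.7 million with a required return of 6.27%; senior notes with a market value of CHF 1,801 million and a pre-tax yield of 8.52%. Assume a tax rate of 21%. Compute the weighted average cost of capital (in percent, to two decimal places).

Total capital V = 1107 + 238.7 + 1801 = 3146.7.
Equity: weight = 1107/3146.7 = 0.3518; cost = 10.83%.
Preferred: weight = 238.7/3146.7 = 0.0759; cost = 6.27%.
Senior notes: weight = 1801/3146.7 = 0.5723; after-tax cost = 8.52% × (1 − 21%) = 6.7308%.
WACC = 0.3518 × 10.8300% + 0.0759 × 6.2700% + 0.5723 × 6.7308% = 8.1379%.

8.14%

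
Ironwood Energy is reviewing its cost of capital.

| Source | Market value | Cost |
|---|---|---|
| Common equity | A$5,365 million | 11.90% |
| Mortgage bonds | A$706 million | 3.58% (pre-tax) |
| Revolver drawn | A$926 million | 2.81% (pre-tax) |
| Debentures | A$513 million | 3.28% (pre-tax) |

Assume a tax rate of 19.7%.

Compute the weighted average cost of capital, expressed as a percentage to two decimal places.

Total capital V = 5365 + 706 + 926 + 513 = 7510.
Equity: weight = 5365/7510 = 0.7144; cost = 11.9%.
Mortgage bonds: weight = 706/7510 = 0.0940; after-tax cost = 3.58% × (1 − 19.7%) = 2.8747%.
Revolver drawn: weight = 926/7510 = 0.1233; after-tax cost = 2.81% × (1 − 19.7%) = 2.2564%.
Debentures: weight = 513/7510 = 0.0683; after-tax cost = 3.28% × (1 − 19.7%) = 2.6338%.
WACC = 0.7144 × 11.9000% + 0.0940 × 2.8747% + 0.1233 × 2.2564% + 0.0683 × 2.6338% = 9.2295%.

9.23%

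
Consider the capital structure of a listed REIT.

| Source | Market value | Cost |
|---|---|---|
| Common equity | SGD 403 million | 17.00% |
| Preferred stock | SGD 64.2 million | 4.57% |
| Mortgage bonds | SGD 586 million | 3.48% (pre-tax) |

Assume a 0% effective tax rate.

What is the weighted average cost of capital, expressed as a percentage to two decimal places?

Total capital V = 403 + 64.2 + 586 = 1053.2.
Equity: weight = 403/1053.2 = 0.3826; cost = 17%.
Preferred: weight = 64.2/1053.2 = 0.0610; cost = 4.57%.
Mortgage bonds: weight = 586/1053.2 = 0.5564; after-tax cost = 3.48% × (1 − 0%) = 3.4800%.
WACC = 0.3826 × 17.0000% + 0.0610 × 4.5700% + 0.5564 × 3.4800% = 8.7198%.

8.72%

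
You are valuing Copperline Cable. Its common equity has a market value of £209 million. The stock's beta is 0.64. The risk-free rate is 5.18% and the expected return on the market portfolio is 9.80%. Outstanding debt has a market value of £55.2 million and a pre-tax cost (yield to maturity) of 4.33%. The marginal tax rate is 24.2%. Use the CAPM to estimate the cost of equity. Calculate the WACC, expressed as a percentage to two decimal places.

7.12%

Market risk premium = 9.8% − 5.18% = 4.62%.
Cost of equity via CAPM: Re = 5.18% + 0.64 × 4.62% = 8.1368%.
Total capital V = 209 + 55.2 = 264.2.
Equity: weight = 209/264.2 = 0.7911; cost = 8.1368%.
Debt: weight = 55.2/264.2 = 0.2089; after-tax cost = 4.33% × (1 − 24.2%) = 3.2821%.
WACC = 0.7911 × 8.1368% + 0.2089 × 3.2821% = 7.1225%.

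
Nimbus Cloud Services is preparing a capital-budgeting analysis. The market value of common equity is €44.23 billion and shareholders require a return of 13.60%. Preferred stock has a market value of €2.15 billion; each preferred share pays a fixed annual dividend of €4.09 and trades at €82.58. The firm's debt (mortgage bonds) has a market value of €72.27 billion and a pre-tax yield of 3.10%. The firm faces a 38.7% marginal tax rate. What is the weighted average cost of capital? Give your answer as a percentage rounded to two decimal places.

6.32%

Cost of preferred: Rp = 4.09 / 82.58 = 4.9528%.
Total capital V = 44.23 + 2.15 + 72.27 = 118.65.
Equity: weight = 44.23/118.65 = 0.3728; cost = 13.6%.
Preferred: weight = 2.15/118.65 = 0.0181; cost = 4.9528%.
Mortgage bonds: weight = 72.27/118.65 = 0.6091; after-tax cost = 3.1% × (1 − 38.7%) = 1.9003%.
WACC = 0.3728 × 13.6000% + 0.0181 × 4.9528% + 0.6091 × 1.9003% = 6.3170%.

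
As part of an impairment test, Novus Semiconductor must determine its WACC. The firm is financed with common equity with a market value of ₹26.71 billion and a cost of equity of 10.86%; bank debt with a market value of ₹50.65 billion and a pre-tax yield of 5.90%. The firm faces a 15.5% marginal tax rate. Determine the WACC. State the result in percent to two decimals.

7.01%

Total capital V = 26.71 + 50.65 = 77.36.
Equity: weight = 26.71/77.36 = 0.3453; cost = 10.86%.
Bank debt: weight = 50.65/77.36 = 0.6547; after-tax cost = 5.9% × (1 − 15.5%) = 4.9855%.
WACC = 0.3453 × 10.8600% + 0.6547 × 4.9855% = 7.0138%.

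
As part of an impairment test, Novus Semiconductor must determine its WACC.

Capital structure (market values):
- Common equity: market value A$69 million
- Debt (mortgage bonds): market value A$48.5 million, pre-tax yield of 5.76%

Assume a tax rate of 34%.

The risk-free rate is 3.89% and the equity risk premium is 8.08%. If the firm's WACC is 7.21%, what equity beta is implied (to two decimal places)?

Total capital V = 69 + 48.5 = 117.5.
Equity weight = 69/117.5 = 0.5872.
Mortgage bonds weight = 48.5/117.5 = 0.4128.
Debt contribution = 0.4128 × 5.76% × (1 − 34%) = 1.5692%.
Required equity contribution = 7.21% − 1.5692% = 5.6408%  ⇒  Re = 9.6058%.
CAPM: 9.6058% = 3.89% + β × 8.08%  ⇒  β = 0.7074.

0.71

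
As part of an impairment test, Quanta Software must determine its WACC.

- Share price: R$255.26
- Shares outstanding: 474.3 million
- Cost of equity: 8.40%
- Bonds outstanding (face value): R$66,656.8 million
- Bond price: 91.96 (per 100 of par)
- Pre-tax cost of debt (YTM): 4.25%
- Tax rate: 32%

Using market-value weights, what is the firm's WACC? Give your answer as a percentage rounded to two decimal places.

6.55%

Market value of equity E = 255.26 × 474.3m = 121069.818m. Market value of debt D = 66656.8m × 91.96/100 = 61297.59328m.
Total capital V = 121069.818 + 61297.59328 = 182367.41128.
Equity: weight = 121069.818/182367.41128 = 0.6639; cost = 8.4%.
Bonds outstanding: weight = 61297.59328/182367.41128 = 0.3361; after-tax cost = 4.25% × (1 − 32%) = 2.8900%.
WACC = 0.6639 × 8.4000% + 0.3361 × 2.8900% = 6.5480%.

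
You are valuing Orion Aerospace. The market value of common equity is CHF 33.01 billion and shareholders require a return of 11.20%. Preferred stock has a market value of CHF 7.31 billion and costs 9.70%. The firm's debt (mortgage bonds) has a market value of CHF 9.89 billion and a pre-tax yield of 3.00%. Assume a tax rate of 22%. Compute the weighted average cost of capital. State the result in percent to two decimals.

Total capital V = 33.01 + 7.31 + 9.89 = 50.21.
Equity: weight = 33.01/50.21 = 0.6574; cost = 11.2%.
Preferred: weight = 7.31/50.21 = 0.1456; cost = 9.7%.
Mortgage bonds: weight = 9.89/50.21 = 0.1970; after-tax cost = 3% × (1 − 22%) = 2.3400%.
WACC = 0.6574 × 11.2000% + 0.1456 × 9.7000% + 0.1970 × 2.3400% = 9.2364%.

9.24%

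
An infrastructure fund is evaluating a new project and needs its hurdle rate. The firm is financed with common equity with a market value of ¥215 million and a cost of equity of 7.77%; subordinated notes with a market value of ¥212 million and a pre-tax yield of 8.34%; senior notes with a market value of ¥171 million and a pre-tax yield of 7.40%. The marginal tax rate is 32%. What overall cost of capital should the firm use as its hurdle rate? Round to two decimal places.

Total capital V = 215 + 212 + 171 = 598.
Equity: weight = 215/598 = 0.3595; cost = 7.77%.
Subordinated notes: weight = 212/598 = 0.3545; after-tax cost = 8.34% × (1 − 32%) = 5.6712%.
Senior notes: weight = 171/598 = 0.2860; after-tax cost = 7.4% × (1 − 32%) = 5.0320%.
WACC = 0.3595 × 7.7700% + 0.3545 × 5.6712% + 0.2860 × 5.0320% = 6.2430%.

6.24%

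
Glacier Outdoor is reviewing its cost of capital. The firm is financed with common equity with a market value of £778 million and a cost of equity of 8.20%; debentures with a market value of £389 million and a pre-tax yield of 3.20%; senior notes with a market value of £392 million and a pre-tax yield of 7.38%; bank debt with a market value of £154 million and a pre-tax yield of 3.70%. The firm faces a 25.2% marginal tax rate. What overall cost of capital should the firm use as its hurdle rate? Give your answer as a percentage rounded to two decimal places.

5.78%

Total capital V = 778 + 389 + 392 + 154 = 1713.
Equity: weight = 778/1713 = 0.4542; cost = 8.2%.
Debentures: weight = 389/1713 = 0.2271; after-tax cost = 3.2% × (1 − 25.2%) = 2.3936%.
Senior notes: weight = 392/1713 = 0.2288; after-tax cost = 7.38% × (1 − 25.2%) = 5.5202%.
Bank debt: weight = 154/1713 = 0.0899; after-tax cost = 3.7% × (1 − 25.2%) = 2.7676%.
WACC = 0.4542 × 8.2000% + 0.2271 × 2.3936% + 0.2288 × 5.5202% + 0.0899 × 2.7676% = 5.7798%.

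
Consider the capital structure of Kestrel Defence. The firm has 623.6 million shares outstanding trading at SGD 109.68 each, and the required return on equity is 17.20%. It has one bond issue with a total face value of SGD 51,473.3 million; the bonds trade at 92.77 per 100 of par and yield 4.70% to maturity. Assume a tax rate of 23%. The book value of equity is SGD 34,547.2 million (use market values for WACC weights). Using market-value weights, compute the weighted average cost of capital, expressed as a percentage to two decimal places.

Market value of equity E = 109.68 × 623.6m = 68396.448m. Market value of debt D = 51473.3m × 92.77/100 = 47751.78041m.
Total capital V = 68396.448 + 47751.78041 = 116148.22841.
Equity: weight = 68396.448/116148.22841 = 0.5889; cost = 17.2%.
Bonds outstanding: weight = 47751.78041/116148.22841 = 0.4111; after-tax cost = 4.7% × (1 − 23%) = 3.6190%.
WACC = 0.5889 × 17.2000% + 0.4111 × 3.6190% = 11.6165%.

11.62%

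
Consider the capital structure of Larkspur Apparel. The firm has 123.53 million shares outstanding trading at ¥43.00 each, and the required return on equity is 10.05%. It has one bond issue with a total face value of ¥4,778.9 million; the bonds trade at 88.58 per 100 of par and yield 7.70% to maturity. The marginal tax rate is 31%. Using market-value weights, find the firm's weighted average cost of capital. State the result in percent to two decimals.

7.95%

Market value of equity E = 43.0 × 123.53m = 5311.79m. Market value of debt D = 4778.9m × 88.58/100 = 4233.14962m.
Total capital V = 5311.79 + 4233.14962 = 9544.93962.
Equity: weight = 5311.79/9544.93962 = 0.5565; cost = 10.05%.
Bonds outstanding: weight = 4233.14962/9544.93962 = 0.4435; after-tax cost = 7.7% × (1 − 31%) = 5.3130%.
WACC = 0.5565 × 10.0500% + 0.4435 × 5.3130% = 7.9492%.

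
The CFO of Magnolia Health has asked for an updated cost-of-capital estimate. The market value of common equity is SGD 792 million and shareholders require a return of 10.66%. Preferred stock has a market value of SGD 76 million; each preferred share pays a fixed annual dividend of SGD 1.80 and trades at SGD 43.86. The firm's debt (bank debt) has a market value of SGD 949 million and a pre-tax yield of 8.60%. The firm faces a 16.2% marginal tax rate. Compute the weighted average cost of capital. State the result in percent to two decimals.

Cost of preferred: Rp = 1.8 / 43.86 = 4.1040%.
Total capital V = 792 + 76 + 949 = 1817.
Equity: weight = 792/1817 = 0.4359; cost = 10.66%.
Preferred: weight = 76/1817 = 0.0418; cost = 4.104%.
Bank debt: weight = 949/1817 = 0.5223; after-tax cost = 8.6% × (1 − 16.2%) = 7.2068%.
WACC = 0.4359 × 10.6600% + 0.0418 × 4.1040% + 0.5223 × 7.2068% = 8.5822%.

8.58%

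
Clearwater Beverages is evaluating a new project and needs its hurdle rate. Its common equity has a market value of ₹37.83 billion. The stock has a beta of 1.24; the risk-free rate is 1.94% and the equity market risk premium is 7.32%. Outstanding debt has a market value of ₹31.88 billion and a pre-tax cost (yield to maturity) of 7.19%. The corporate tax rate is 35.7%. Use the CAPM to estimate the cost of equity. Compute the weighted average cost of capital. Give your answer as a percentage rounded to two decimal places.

8.09%

Cost of equity via CAPM: Re = 1.94% + 1.24 × 7.32% = 11.0168%.
Total capital V = 37.83 + 31.88 = 69.71.
Equity: weight = 37.83/69.71 = 0.5427; cost = 11.0168%.
Debt: weight = 31.88/69.71 = 0.4573; after-tax cost = 7.19% × (1 − 35.7%) = 4.6232%.
WACC = 0.5427 × 11.0168% + 0.4573 × 4.6232% = 8.0928%.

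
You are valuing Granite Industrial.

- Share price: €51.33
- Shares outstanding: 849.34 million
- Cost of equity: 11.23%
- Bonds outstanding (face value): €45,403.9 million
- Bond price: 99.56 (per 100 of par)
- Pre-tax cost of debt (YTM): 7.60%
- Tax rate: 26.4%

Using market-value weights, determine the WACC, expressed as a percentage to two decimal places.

8.36%

Market value of equity E = 51.33 × 849.34m = 43596.6222m. Market value of debt D = 45403.9m × 99.56/100 = 45204.12284m.
Total capital V = 43596.6222 + 45204.12284 = 88800.74504.
Equity: weight = 43596.6222/88800.74504 = 0.4909; cost = 11.23%.
Bonds outstanding: weight = 45204.12284/88800.74504 = 0.5091; after-tax cost = 7.6% × (1 − 26.4%) = 5.5936%.
WACC = 0.4909 × 11.2300% + 0.5091 × 5.5936% = 8.3608%.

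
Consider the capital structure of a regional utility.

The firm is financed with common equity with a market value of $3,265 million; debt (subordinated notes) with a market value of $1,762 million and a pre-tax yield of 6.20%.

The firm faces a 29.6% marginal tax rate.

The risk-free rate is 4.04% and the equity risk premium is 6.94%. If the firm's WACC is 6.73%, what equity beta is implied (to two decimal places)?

Total capital V = 3265 + 1762 = 5027.
Equity weight = 3265/5027 = 0.6495.
Subordinated notes weight = 1762/5027 = 0.3505.
Debt contribution = 0.3505 × 6.2% × (1 − 29.6%) = 1.5299%.
Required equity contribution = 6.73% − 1.5299% = 5.2001%  ⇒  Re = 8.0064%.
CAPM: 8.0064% = 4.04% + β × 6.94%  ⇒  β = 0.5715.

0.57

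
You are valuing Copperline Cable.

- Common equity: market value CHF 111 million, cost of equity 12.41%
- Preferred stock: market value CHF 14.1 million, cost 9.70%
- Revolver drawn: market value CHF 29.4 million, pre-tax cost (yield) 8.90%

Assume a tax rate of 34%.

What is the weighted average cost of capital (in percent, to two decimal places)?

10.92%

Total capital V = 111 + 14.1 + 29.4 = 154.5.
Equity: weight = 111/154.5 = 0.7184; cost = 12.41%.
Preferred: weight = 14.1/154.5 = 0.0913; cost = 9.7%.
Revolver drawn: weight = 29.4/154.5 = 0.1903; after-tax cost = 8.9% × (1 − 34%) = 5.8740%.
WACC = 0.7184 × 12.4100% + 0.0913 × 9.7000% + 0.1903 × 5.8740% = 10.9189%.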